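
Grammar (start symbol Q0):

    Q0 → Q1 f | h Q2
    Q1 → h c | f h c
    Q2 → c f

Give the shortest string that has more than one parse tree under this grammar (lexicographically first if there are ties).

h c f

length 3: h c f has 2 parse trees

Two derivations of h c f:
  Q0 ⇒ Q1 f ⇒ h c f
  Q0 ⇒ h Q2 ⇒ h c f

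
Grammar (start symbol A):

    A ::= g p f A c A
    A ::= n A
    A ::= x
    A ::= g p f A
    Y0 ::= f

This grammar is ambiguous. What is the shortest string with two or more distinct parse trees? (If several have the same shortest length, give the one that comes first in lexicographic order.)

length 1: no string has ≥2 trees
length 2: no string has ≥2 trees
length 3: no string has ≥2 trees
length 4: no string has ≥2 trees
length 5: no string has ≥2 trees
length 6: no string has ≥2 trees
length 7: no string has ≥2 trees
length 8: no string has ≥2 trees
length 9: g p f g p f x c x has 2 parse trees

Two derivations of g p f g p f x c x:
  A ⇒ g p f A c A ⇒ g p f g p f A c A ⇒ g p f g p f x c A ⇒ g p f g p f x c x
  A ⇒ g p f A ⇒ g p f g p f A c A ⇒ g p f g p f x c A ⇒ g p f g p f x c x

g p f g p f x c x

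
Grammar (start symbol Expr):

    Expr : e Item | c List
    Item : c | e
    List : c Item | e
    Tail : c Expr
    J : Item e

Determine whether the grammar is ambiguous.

Unambiguous

(Tail, J are unreachable from Expr, so their rules don't affect L(Expr).) Each reachable nonterminal has at most one production per leading terminal, and all productions are right-linear; the derivation is determined token-by-token.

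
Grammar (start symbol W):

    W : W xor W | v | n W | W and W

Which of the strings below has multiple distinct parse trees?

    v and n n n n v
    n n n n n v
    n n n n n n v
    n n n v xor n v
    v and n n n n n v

v and n n n n v: 1 tree
n n n n n v: 1 tree
n n n n n n v: 1 tree
n n n v xor n v: 4 trees
v and n n n n n v: 1 tree

n n n v xor n v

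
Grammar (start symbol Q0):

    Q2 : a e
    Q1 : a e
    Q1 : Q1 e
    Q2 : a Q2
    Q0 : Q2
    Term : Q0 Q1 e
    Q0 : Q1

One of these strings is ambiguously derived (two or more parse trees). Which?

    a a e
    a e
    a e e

a e

a a e: 1 tree
a e: 2 trees
a e e: 1 tree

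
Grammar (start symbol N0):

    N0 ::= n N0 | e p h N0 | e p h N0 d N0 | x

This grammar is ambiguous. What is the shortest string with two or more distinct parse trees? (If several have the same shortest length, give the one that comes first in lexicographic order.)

e p h e p h x d x

length 1: no string has ≥2 trees
length 2: no string has ≥2 trees
length 3: no string has ≥2 trees
length 4: no string has ≥2 trees
length 5: no string has ≥2 trees
length 6: no string has ≥2 trees
length 7: no string has ≥2 trees
length 8: no string has ≥2 trees
length 9: e p h e p h x d x has 2 parse trees

Two derivations of e p h e p h x d x:
  N0 ⇒ e p h N0 ⇒ e p h e p h N0 d N0 ⇒ e p h e p h x d N0 ⇒ e p h e p h x d x
  N0 ⇒ e p h N0 d N0 ⇒ e p h e p h N0 d N0 ⇒ e p h e p h x d N0 ⇒ e p h e p h x d x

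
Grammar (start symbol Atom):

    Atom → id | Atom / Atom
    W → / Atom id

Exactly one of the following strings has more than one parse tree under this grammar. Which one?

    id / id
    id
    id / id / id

id / id / id

id / id: 1 tree
id: 1 tree
id / id / id: 2 trees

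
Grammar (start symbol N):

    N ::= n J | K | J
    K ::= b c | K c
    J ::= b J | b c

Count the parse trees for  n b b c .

Parse trees for n b b c:
  [N n [J b [J b c]]]

1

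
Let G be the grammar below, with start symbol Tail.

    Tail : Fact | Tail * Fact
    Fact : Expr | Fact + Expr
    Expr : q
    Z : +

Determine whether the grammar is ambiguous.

Unambiguous

Only Tail, Fact, Expr are reachable from Tail; ignoring the rest: Tail → Tail * Fact | Fact  ;  Fact → Fact + Expr | Expr  — a left-associative chain with Expr at the bottom. Each string factors uniquely by precedence.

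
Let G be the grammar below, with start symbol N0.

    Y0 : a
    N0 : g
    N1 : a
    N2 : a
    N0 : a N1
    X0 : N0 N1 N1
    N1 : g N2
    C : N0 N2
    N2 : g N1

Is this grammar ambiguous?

(X0, C, Y0 are unreachable from N0, so their rules don't affect L(N0).) Each reachable nonterminal has at most one production per leading terminal, and all productions are right-linear; the derivation is determined token-by-token.

Unambiguous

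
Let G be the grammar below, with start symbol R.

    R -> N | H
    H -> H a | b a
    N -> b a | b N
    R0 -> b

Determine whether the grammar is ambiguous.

Ambiguous

Witness: b a

Derivation 1: R ⇒ N ⇒ b a
Derivation 2: R ⇒ H ⇒ b a

Two distinct leftmost derivations for the same string.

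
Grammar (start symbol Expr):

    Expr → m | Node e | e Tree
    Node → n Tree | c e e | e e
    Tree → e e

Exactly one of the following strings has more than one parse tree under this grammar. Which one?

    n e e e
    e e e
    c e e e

e e e

n e e e: 1 tree
e e e: 2 trees
c e e e: 1 tree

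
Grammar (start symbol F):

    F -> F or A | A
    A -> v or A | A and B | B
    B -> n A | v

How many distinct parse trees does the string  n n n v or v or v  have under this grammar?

Parse trees for n n n v or v or v:
  [F [F [A [B n [A [B n [A [B n [A [B v]]]]]]]]] or [A v or [A [B v]]]]
  [F [F [F [A [B n [A [B n [A [B n [A [B v]]]]]]]]] or [A [B v]]] or [A [B v]]]
  [F [F [A [B n [A [B n [A [B n [A v or [A [B v]]]]]]]]]] or [A [B v]]]
  [F [A [B n [A [B n [A [B n [A v or [A v or [A [B v]]]]]]]]]]]

4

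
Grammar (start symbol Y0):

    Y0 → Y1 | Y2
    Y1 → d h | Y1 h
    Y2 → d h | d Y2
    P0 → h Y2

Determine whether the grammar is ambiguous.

Ambiguous

Witness: d h

Derivation 1: Y0 ⇒ Y1 ⇒ d h
Derivation 2: Y0 ⇒ Y2 ⇒ d h

Two distinct leftmost derivations for the same string.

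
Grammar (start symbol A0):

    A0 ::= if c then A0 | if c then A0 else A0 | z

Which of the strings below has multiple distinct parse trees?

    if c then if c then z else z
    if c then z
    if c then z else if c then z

if c then if c then z else z: 2 trees
if c then z: 1 tree
if c then z else if c then z: 1 tree

if c then if c then z else z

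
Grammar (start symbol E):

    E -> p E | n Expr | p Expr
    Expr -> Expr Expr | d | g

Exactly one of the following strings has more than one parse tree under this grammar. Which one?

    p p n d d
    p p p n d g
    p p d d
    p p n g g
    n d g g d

p p n d d: 1 tree
p p p n d g: 1 tree
p p d d: 1 tree
p p n g g: 1 tree
n d g g d: 5 trees

n d g g d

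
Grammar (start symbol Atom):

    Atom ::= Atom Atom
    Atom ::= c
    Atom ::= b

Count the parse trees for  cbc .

2

Parse trees for cbc:
  [Atom [Atom c] [Atom [Atom b] [Atom c]]]
  [Atom [Atom [Atom c] [Atom b]] [Atom c]]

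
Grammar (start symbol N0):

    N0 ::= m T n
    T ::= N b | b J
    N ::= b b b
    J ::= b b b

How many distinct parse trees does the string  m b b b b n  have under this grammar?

2

Parse trees for m b b b b n:
  [N0 m [T [N b b b] b] n]
  [N0 m [T b [J b b b]] n]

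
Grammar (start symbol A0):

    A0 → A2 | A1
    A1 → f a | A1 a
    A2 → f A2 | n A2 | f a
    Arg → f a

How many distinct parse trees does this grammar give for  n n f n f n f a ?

1

Parse trees for n n f n f n f a:
  [A0 [A2 n [A2 n [A2 f [A2 n [A2 f [A2 n [A2 f a]]]]]]]]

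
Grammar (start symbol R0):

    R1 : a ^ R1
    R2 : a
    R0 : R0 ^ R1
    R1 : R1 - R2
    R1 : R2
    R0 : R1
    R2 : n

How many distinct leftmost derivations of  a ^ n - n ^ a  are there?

3

Parse trees for a ^ n - n ^ a:
  [R0 [R0 [R0 [R1 [R2 a]]] ^ [R1 [R1 [R2 n]] - [R2 n]]] ^ [R1 [R2 a]]]
  [R0 [R0 [R1 a ^ [R1 [R1 [R2 n]] - [R2 n]]]] ^ [R1 [R2 a]]]
  [R0 [R0 [R1 [R1 a ^ [R1 [R2 n]]] - [R2 n]]] ^ [R1 [R2 a]]]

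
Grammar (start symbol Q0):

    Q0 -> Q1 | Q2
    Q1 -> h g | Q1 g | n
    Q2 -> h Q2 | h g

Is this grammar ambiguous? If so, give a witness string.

Ambiguous

Witness: h g

Derivation 1: Q0 ⇒ Q1 ⇒ h g
Derivation 2: Q0 ⇒ Q2 ⇒ h g

Two distinct leftmost derivations for the same string.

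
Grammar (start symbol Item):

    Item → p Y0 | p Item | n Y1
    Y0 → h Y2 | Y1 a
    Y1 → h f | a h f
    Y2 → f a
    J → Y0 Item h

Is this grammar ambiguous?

Witness: p h f a

Derivation 1: Item ⇒ p Y0 ⇒ p h Y2 ⇒ p h f a
Derivation 2: Item ⇒ p Y0 ⇒ p Y1 a ⇒ p h f a

Two distinct leftmost derivations for the same string.

Ambiguous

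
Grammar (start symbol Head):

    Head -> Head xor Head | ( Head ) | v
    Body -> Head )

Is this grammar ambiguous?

Witness: v xor v xor v

Derivation 1: Head ⇒ Head xor Head ⇒ Head xor Head xor Head ⇒ v xor Head xor Head ⇒ v xor v xor Head ⇒ v xor v xor v
Derivation 2: Head ⇒ Head xor Head ⇒ v xor Head ⇒ v xor Head xor Head ⇒ v xor v xor Head ⇒ v xor v xor v

Two distinct leftmost derivations for the same string.

Ambiguous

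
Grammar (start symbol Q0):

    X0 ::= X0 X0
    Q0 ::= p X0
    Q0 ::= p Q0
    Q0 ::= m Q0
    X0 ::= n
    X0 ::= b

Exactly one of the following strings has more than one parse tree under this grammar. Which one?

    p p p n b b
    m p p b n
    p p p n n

p p p n b b

p p p n b b: 2 trees
m p p b n: 1 tree
p p p n n: 1 tree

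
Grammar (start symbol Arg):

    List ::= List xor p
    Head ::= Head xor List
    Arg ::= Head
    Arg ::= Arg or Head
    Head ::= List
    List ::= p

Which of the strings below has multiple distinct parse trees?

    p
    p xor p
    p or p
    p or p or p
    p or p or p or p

p xor p

p: 1 tree
p xor p: 2 trees
p or p: 1 tree
p or p or p: 1 tree
p or p or p or p: 1 tree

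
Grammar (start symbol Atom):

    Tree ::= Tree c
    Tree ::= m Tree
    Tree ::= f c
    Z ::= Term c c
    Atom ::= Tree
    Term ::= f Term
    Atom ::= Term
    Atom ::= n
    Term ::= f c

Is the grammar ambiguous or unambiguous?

Ambiguous

Witness: f c

Derivation 1: Atom ⇒ Tree ⇒ f c
Derivation 2: Atom ⇒ Term ⇒ f c

Two distinct leftmost derivations for the same string.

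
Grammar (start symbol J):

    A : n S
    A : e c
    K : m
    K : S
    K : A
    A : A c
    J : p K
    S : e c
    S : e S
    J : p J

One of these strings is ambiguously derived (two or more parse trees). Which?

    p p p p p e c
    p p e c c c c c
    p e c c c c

p p p p p e c: 2 trees
p p e c c c c c: 1 tree
p e c c c c: 1 tree

p p p p p e c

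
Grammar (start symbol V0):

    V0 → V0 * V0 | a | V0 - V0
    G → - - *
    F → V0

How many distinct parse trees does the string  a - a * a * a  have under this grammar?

5

Parse trees for a - a * a * a:
  [V0 [V0 [V0 a] - [V0 a]] * [V0 [V0 a] * [V0 a]]]
  [V0 [V0 [V0 [V0 a] - [V0 a]] * [V0 a]] * [V0 a]]
  [V0 [V0 [V0 a] - [V0 [V0 a] * [V0 a]]] * [V0 a]]
  [V0 [V0 a] - [V0 [V0 a] * [V0 [V0 a] * [V0 a]]]]
  [V0 [V0 a] - [V0 [V0 [V0 a] * [V0 a]] * [V0 a]]]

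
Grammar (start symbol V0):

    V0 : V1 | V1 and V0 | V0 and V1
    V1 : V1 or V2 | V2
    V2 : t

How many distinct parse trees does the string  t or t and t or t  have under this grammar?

2

Parse trees for t or t and t or t:
  [V0 [V1 [V1 [V2 t]] or [V2 t]] and [V0 [V1 [V1 [V2 t]] or [V2 t]]]]
  [V0 [V0 [V1 [V1 [V2 t]] or [V2 t]]] and [V1 [V1 [V2 t]] or [V2 t]]]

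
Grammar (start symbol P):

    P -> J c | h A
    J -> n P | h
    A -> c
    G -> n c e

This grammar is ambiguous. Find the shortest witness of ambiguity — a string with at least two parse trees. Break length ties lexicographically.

h c

length 2: h c has 2 parse trees

Two derivations of h c:
  P ⇒ J c ⇒ h c
  P ⇒ h A ⇒ h c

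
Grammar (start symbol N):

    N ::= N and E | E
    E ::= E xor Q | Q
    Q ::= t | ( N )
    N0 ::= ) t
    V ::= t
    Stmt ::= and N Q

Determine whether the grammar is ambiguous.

Only N, E, Q are reachable from N; ignoring the rest: This is a standard precedence ladder (N over E over Q), with each level left-recursive on its own operator ('and' at N, 'xor' at E). That structure is LR(1), hence unambiguous.

Unambiguous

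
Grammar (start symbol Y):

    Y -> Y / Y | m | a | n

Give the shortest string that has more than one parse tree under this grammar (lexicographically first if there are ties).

a / a / a

length 1: no string has ≥2 trees
length 3: no string has ≥2 trees
length 5: a / a / a has 2 parse trees

Two derivations of a / a / a:
  Y ⇒ Y / Y ⇒ Y / Y / Y ⇒ a / Y / Y ⇒ a / a / Y ⇒ a / a / a
  Y ⇒ Y / Y ⇒ a / Y ⇒ a / Y / Y ⇒ a / a / Y ⇒ a / a / a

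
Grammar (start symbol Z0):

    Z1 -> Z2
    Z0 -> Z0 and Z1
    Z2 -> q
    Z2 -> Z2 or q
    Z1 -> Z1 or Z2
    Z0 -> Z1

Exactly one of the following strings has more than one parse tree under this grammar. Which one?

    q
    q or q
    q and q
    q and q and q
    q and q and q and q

q: 1 tree
q or q: 2 trees
q and q: 1 tree
q and q and q: 1 tree
q and q and q and q: 1 tree

q or q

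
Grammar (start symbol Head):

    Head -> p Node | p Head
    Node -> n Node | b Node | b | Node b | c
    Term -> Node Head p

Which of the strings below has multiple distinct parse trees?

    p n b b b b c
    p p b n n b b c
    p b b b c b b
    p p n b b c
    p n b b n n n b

p n b b b b c: 1 tree
p p b n n b b c: 1 tree
p b b b c b b: 10 trees
p p n b b c: 1 tree
p n b b n n n b: 1 tree

p b b b c b b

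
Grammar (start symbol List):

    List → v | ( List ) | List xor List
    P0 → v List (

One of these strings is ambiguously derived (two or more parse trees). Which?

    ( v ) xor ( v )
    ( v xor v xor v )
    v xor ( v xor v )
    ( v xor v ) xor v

( v ) xor ( v ): 1 tree
( v xor v xor v ): 2 trees
v xor ( v xor v ): 1 tree
( v xor v ) xor v: 1 tree

( v xor v xor v )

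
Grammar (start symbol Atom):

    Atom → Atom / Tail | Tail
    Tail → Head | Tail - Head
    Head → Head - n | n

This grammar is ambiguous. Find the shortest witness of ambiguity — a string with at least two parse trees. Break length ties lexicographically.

n - n

length 1: no string has ≥2 trees
length 3: n - n has 2 parse trees

Two derivations of n - n:
  Atom ⇒ Tail ⇒ Head ⇒ Head - n ⇒ n - n
  Atom ⇒ Tail ⇒ Tail - Head ⇒ Head - Head ⇒ n - Head ⇒ n - n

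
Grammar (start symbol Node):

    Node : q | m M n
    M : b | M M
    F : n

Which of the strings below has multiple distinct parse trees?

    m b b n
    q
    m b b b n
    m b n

m b b b n

m b b n: 1 tree
q: 1 tree
m b b b n: 2 trees
m b n: 1 tree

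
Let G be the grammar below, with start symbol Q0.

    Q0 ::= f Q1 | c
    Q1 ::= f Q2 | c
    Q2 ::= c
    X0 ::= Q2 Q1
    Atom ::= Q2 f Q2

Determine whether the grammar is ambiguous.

Only Q0, Q1, Q2 are reachable from Q0; ignoring the rest: The reachable rules are right-linear with at most one rule per (nonterminal, next-terminal) pair. Each input token forces the next rule, so parsing is deterministic.

Unambiguous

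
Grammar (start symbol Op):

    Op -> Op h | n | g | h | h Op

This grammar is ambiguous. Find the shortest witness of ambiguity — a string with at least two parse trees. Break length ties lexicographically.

h h

length 1: no string has ≥2 trees
length 2: h h has 2 parse trees

Two derivations of h h:
  Op ⇒ Op h ⇒ h h
  Op ⇒ h Op ⇒ h h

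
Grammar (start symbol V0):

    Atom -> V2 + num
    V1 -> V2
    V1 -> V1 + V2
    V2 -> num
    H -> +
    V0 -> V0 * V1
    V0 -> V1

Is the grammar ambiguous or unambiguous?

Unambiguous

Only V0, V1, V2 are reachable from V0; ignoring the rest: The grammar is stratified — V0 handles '*' (left-recursive), V1 handles '+', V2 atoms. Each operator has a fixed associativity and precedence level, so every string has one parse.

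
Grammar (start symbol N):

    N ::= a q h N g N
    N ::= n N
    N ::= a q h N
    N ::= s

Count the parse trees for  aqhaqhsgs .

2

Parse trees for aqhaqhsgs:
  [N a q h [N a q h [N s]] g [N s]]
  [N a q h [N a q h [N s] g [N s]]]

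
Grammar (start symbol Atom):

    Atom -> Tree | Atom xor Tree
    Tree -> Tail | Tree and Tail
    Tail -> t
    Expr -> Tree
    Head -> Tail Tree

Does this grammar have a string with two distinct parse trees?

(Expr, Head are unreachable from Atom, so their rules don't affect L(Atom).) The grammar is stratified — Atom handles 'xor' (left-recursive), Tree handles 'and', Tail atoms. Each operator has a fixed associativity and precedence level, so every string has one parse.

Unambiguous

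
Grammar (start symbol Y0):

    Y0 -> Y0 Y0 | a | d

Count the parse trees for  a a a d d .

Parse trees for a a a d d (showing first 6 of 14):
  [Y0 [Y0 a] [Y0 [Y0 a] [Y0 [Y0 a] [Y0 [Y0 d] [Y0 d]]]]]
  [Y0 [Y0 a] [Y0 [Y0 a] [Y0 [Y0 [Y0 a] [Y0 d]] [Y0 d]]]]
  [Y0 [Y0 a] [Y0 [Y0 [Y0 a] [Y0 a]] [Y0 [Y0 d] [Y0 d]]]]
  [Y0 [Y0 a] [Y0 [Y0 [Y0 a] [Y0 [Y0 a] [Y0 d]]] [Y0 d]]]
  [Y0 [Y0 a] [Y0 [Y0 [Y0 [Y0 a] [Y0 a]] [Y0 d]] [Y0 d]]]
  [Y0 [Y0 [Y0 a] [Y0 a]] [Y0 [Y0 a] [Y0 [Y0 d] [Y0 d]]]]

14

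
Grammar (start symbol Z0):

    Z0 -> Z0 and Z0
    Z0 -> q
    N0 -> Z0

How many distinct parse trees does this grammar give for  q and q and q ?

Parse trees for q and q and q:
  [Z0 [Z0 q] and [Z0 [Z0 q] and [Z0 q]]]
  [Z0 [Z0 [Z0 q] and [Z0 q]] and [Z0 q]]

2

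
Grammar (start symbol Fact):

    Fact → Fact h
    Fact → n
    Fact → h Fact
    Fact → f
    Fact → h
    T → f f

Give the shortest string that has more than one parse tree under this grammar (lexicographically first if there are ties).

h h

length 1: no string has ≥2 trees
length 2: h h has 2 parse trees

Two derivations of h h:
  Fact ⇒ Fact h ⇒ h h
  Fact ⇒ h Fact ⇒ h h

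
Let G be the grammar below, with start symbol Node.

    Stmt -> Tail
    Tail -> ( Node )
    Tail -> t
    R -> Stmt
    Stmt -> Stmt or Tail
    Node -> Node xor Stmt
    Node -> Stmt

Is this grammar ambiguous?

Only Node, Stmt, Tail are reachable from Node; ignoring the rest: The grammar is stratified — Node handles 'xor' (left-recursive), Stmt handles 'or', Tail atoms. Each operator has a fixed associativity and precedence level, so every string has one parse.

Unambiguous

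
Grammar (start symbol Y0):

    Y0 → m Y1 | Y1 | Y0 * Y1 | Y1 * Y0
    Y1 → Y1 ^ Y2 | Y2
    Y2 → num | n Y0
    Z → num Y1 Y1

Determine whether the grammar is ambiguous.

Witness: num * num

Derivation 1: Y0 ⇒ Y0 * Y1 ⇒ Y1 * Y1 ⇒ Y2 * Y1 ⇒ num * Y1 ⇒ num * Y2 ⇒ num * num
Derivation 2: Y0 ⇒ Y1 * Y0 ⇒ Y2 * Y0 ⇒ num * Y0 ⇒ num * Y1 ⇒ num * Y2 ⇒ num * num

Two distinct leftmost derivations for the same string.

Ambiguous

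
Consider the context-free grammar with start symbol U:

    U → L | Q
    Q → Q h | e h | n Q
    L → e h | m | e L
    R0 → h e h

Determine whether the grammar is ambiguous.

Witness: e h

Derivation 1: U ⇒ L ⇒ e h
Derivation 2: U ⇒ Q ⇒ e h

Two distinct leftmost derivations for the same string.

Ambiguous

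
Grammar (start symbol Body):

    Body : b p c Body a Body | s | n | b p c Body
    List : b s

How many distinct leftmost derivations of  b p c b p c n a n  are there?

Parse trees for b p c b p c n a n:
  [Body b p c [Body b p c [Body n]] a [Body n]]
  [Body b p c [Body b p c [Body n] a [Body n]]]

2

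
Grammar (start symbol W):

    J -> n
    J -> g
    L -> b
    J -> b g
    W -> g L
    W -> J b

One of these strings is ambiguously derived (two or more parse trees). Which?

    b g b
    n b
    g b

b g b: 1 tree
n b: 1 tree
g b: 2 trees

g b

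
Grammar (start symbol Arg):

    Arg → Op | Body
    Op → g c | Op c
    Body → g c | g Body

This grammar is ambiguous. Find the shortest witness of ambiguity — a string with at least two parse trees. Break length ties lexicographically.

length 2: g c has 2 parse trees

Two derivations of g c:
  Arg ⇒ Op ⇒ g c
  Arg ⇒ Body ⇒ g c

g c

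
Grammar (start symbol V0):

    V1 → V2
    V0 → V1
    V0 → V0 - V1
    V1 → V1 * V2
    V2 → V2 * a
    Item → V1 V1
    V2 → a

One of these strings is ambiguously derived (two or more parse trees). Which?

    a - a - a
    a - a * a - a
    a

a - a * a - a

a - a - a: 1 tree
a - a * a - a: 2 trees
a: 1 tree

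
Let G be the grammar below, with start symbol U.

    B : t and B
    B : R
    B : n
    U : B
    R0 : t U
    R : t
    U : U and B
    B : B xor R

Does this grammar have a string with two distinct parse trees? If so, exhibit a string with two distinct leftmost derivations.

Ambiguous

Witness: t and n

Derivation 1: U ⇒ B ⇒ t and B ⇒ t and n
Derivation 2: U ⇒ U and B ⇒ B and B ⇒ R and B ⇒ t and B ⇒ t and n

Two distinct leftmost derivations for the same string.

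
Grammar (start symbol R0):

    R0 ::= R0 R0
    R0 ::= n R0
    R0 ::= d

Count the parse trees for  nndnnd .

3

Parse trees for nndnnd:
  [R0 [R0 n [R0 n [R0 d]]] [R0 n [R0 n [R0 d]]]]
  [R0 n [R0 [R0 n [R0 d]] [R0 n [R0 n [R0 d]]]]]
  [R0 n [R0 n [R0 [R0 d] [R0 n [R0 n [R0 d]]]]]]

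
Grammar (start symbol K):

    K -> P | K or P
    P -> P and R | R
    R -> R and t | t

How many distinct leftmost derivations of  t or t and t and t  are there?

Parse trees for t or t and t and t:
  [K [K [P [R t]]] or [P [P [R t]] and [R [R t] and t]]]
  [K [K [P [R t]]] or [P [P [P [R t]] and [R t]] and [R t]]]
  [K [K [P [R t]]] or [P [P [R [R t] and t]] and [R t]]]
  [K [K [P [R t]]] or [P [R [R [R t] and t] and t]]]

4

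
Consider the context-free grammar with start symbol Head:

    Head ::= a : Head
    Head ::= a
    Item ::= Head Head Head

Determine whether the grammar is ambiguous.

Unambiguous

(Item is unreachable from Head, so its rules don't affect L(Head).) Right-recursive list with a separator: after each atom, whether the separator follows determines the rule. One parse per string.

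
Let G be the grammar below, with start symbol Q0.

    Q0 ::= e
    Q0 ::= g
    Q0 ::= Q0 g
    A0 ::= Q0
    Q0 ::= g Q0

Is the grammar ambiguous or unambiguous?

Witness: g g

Derivation 1: Q0 ⇒ Q0 g ⇒ g g
Derivation 2: Q0 ⇒ g Q0 ⇒ g g

Two distinct leftmost derivations for the same string.

Ambiguous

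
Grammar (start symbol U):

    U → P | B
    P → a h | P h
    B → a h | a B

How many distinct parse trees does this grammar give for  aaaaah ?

Parse trees for aaaaah:
  [U [B a [B a [B a [B a [B a h]]]]]]

1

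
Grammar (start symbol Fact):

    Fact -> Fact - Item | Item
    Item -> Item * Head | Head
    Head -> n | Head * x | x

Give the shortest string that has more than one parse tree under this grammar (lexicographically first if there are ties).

n * x

length 1: no string has ≥2 trees
length 3: n * x has 2 parse trees

Two derivations of n * x:
  Fact ⇒ Item ⇒ Item * Head ⇒ Head * Head ⇒ n * Head ⇒ n * x
  Fact ⇒ Item ⇒ Head ⇒ Head * x ⇒ n * x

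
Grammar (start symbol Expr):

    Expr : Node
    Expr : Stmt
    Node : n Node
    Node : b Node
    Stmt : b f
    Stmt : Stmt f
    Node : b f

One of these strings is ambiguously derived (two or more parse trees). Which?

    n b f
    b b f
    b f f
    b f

n b f: 1 tree
b b f: 1 tree
b f f: 1 tree
b f: 2 trees

b f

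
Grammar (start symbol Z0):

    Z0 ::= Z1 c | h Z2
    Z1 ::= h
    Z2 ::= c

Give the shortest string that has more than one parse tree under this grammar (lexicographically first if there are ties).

length 2: h c has 2 parse trees

Two derivations of h c:
  Z0 ⇒ Z1 c ⇒ h c
  Z0 ⇒ h Z2 ⇒ h c

h c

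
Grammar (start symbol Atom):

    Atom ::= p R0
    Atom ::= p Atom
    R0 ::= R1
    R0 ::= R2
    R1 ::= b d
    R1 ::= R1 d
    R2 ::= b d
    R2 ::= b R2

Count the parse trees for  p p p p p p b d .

2

Parse trees for p p p p p p b d:
  [Atom p [Atom p [Atom p [Atom p [Atom p [Atom p [R0 [R1 b d]]]]]]]]
  [Atom p [Atom p [Atom p [Atom p [Atom p [Atom p [R0 [R2 b d]]]]]]]]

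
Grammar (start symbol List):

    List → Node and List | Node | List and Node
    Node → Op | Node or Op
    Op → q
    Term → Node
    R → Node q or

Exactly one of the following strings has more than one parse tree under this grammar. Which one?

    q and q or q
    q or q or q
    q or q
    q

q and q or q

q and q or q: 2 trees
q or q or q: 1 tree
q or q: 1 tree
q: 1 tree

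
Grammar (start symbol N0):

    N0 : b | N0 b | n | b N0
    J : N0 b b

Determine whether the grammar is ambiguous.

Witness: b b

Derivation 1: N0 ⇒ N0 b ⇒ b b
Derivation 2: N0 ⇒ b N0 ⇒ b b

Two distinct leftmost derivations for the same string.

Ambiguous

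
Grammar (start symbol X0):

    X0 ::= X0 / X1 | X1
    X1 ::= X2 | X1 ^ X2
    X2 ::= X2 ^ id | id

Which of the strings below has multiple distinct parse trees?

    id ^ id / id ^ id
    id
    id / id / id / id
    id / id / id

id ^ id / id ^ id

id ^ id / id ^ id: 4 trees
id: 1 tree
id / id / id / id: 1 tree
id / id / id: 1 tree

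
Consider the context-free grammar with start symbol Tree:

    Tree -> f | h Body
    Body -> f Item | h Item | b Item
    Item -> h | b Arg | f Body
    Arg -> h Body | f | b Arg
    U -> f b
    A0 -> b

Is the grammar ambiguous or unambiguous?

Unambiguous

(U, A0 are unreachable from Tree, so their rules don't affect L(Tree).) Restricted to the reachable nonterminals, every rule has the form A → t or A → t B, and no two rules for the same A share a first terminal. The grammar encodes a DFA — one run per string.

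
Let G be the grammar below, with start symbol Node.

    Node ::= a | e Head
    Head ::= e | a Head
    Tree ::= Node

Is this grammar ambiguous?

Only Node, Head are reachable from Node; ignoring the rest: The reachable rules are right-linear with at most one rule per (nonterminal, next-terminal) pair. Each input token forces the next rule, so parsing is deterministic.

Unambiguous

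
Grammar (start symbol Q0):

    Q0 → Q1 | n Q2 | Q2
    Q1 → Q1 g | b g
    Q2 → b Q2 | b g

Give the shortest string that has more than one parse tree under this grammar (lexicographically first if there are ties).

length 2: b g has 2 parse trees

Two derivations of b g:
  Q0 ⇒ Q1 ⇒ b g
  Q0 ⇒ Q2 ⇒ b g

b g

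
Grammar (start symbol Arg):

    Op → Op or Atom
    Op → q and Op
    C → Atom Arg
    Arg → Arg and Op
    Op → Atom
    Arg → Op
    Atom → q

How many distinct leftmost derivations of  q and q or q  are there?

3

Parse trees for q and q or q:
  [Arg [Arg [Op [Atom q]]] and [Op [Op [Atom q]] or [Atom q]]]
  [Arg [Op [Op q and [Op [Atom q]]] or [Atom q]]]
  [Arg [Op q and [Op [Op [Atom q]] or [Atom q]]]]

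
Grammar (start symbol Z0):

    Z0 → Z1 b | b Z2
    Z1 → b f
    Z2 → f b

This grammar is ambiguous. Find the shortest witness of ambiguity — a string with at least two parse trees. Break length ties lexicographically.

b f b

length 3: b f b has 2 parse trees

Two derivations of b f b:
  Z0 ⇒ Z1 b ⇒ b f b
  Z0 ⇒ b Z2 ⇒ b f b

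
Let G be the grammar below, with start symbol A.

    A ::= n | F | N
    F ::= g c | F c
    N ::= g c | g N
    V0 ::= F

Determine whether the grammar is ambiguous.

Ambiguous

Witness: g c

Derivation 1: A ⇒ F ⇒ g c
Derivation 2: A ⇒ N ⇒ g c

Two distinct leftmost derivations for the same string.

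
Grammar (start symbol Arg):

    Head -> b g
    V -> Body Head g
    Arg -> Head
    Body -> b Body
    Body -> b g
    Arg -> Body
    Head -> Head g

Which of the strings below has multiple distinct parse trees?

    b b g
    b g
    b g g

b g

b b g: 1 tree
b g: 2 trees
b g g: 1 tree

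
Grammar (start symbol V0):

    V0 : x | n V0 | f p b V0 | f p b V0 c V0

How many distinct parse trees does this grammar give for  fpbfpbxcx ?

Parse trees for fpbfpbxcx:
  [V0 f p b [V0 f p b [V0 x] c [V0 x]]]
  [V0 f p b [V0 f p b [V0 x]] c [V0 x]]

2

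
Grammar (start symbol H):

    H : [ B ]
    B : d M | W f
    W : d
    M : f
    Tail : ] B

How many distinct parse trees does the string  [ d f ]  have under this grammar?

2

Parse trees for [ d f ]:
  [H [ [B d [M f]] ]]
  [H [ [B [W d] f] ]]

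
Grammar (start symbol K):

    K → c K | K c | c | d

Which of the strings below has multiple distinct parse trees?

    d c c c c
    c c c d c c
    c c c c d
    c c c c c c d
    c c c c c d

c c c d c c

d c c c c: 1 tree
c c c d c c: 10 trees
c c c c d: 1 tree
c c c c c c d: 1 tree
c c c c c d: 1 tree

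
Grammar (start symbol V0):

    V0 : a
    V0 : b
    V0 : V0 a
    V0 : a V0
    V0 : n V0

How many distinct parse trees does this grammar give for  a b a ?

2

Parse trees for a b a:
  [V0 [V0 a [V0 b]] a]
  [V0 a [V0 [V0 b] a]]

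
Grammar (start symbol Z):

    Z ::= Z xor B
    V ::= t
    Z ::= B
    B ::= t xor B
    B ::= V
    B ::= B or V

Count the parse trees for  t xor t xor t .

4

Parse trees for t xor t xor t:
  [Z [Z [B [V t]]] xor [B t xor [B [V t]]]]
  [Z [Z [Z [B [V t]]] xor [B [V t]]] xor [B [V t]]]
  [Z [Z [B t xor [B [V t]]]] xor [B [V t]]]
  [Z [B t xor [B t xor [B [V t]]]]]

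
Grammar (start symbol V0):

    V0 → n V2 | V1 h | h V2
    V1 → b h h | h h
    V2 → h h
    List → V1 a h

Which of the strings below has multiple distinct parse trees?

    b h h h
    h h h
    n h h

b h h h: 1 tree
h h h: 2 trees
n h h: 1 tree

h h h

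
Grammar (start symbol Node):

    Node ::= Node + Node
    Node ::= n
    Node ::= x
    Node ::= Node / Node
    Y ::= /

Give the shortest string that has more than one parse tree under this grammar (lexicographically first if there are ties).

n + n + n

length 1: no string has ≥2 trees
length 3: no string has ≥2 trees
length 5: n + n + n has 2 parse trees

Two derivations of n + n + n:
  Node ⇒ Node + Node ⇒ Node + Node + Node ⇒ n + Node + Node ⇒ n + n + Node ⇒ n + n + n
  Node ⇒ Node + Node ⇒ n + Node ⇒ n + Node + Node ⇒ n + n + Node ⇒ n + n + n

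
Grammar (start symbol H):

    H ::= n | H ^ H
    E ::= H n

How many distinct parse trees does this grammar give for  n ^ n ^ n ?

Parse trees for n ^ n ^ n:
  [H [H n] ^ [H [H n] ^ [H n]]]
  [H [H [H n] ^ [H n]] ^ [H n]]

2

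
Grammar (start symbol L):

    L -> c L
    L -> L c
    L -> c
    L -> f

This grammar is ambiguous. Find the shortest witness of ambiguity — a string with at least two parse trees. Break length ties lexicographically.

c c

length 1: no string has ≥2 trees
length 2: c c has 2 parse trees

Two derivations of c c:
  L ⇒ c L ⇒ c c
  L ⇒ L c ⇒ c c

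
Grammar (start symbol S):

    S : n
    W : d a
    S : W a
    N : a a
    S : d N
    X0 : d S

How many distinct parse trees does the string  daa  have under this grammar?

Parse trees for daa:
  [S [W d a] a]
  [S d [N a a]]

2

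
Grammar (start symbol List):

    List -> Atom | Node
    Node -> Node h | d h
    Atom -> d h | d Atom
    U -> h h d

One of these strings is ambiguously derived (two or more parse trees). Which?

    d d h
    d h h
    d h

d h

d d h: 1 tree
d h h: 1 tree
d h: 2 trees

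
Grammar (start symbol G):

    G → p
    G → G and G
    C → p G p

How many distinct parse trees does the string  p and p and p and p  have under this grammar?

Parse trees for p and p and p and p:
  [G [G p] and [G [G p] and [G [G p] and [G p]]]]
  [G [G p] and [G [G [G p] and [G p]] and [G p]]]
  [G [G [G p] and [G p]] and [G [G p] and [G p]]]
  [G [G [G p] and [G [G p] and [G p]]] and [G p]]
  [G [G [G [G p] and [G p]] and [G p]] and [G p]]

5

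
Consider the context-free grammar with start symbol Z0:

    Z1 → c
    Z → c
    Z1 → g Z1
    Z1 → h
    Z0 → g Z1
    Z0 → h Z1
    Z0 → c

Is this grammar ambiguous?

(Z is unreachable from Z0, so its rules don't affect L(Z0).) Each reachable nonterminal has at most one production per leading terminal, and all productions are right-linear; the derivation is determined token-by-token.

Unambiguous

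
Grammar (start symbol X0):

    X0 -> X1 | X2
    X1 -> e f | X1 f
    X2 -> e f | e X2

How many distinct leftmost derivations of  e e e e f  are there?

Parse trees for e e e e f:
  [X0 [X2 e [X2 e [X2 e [X2 e f]]]]]

1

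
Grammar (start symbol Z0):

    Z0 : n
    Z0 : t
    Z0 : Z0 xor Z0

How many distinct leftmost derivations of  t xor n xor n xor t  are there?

5

Parse trees for t xor n xor n xor t:
  [Z0 [Z0 t] xor [Z0 [Z0 n] xor [Z0 [Z0 n] xor [Z0 t]]]]
  [Z0 [Z0 t] xor [Z0 [Z0 [Z0 n] xor [Z0 n]] xor [Z0 t]]]
  [Z0 [Z0 [Z0 t] xor [Z0 n]] xor [Z0 [Z0 n] xor [Z0 t]]]
  [Z0 [Z0 [Z0 t] xor [Z0 [Z0 n] xor [Z0 n]]] xor [Z0 t]]
  [Z0 [Z0 [Z0 [Z0 t] xor [Z0 n]] xor [Z0 n]] xor [Z0 t]]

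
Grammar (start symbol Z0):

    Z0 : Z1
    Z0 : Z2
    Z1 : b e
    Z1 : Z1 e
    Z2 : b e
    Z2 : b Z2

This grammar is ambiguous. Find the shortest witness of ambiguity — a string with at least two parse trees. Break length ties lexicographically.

length 2: b e has 2 parse trees

Two derivations of b e:
  Z0 ⇒ Z1 ⇒ b e
  Z0 ⇒ Z2 ⇒ b e

b e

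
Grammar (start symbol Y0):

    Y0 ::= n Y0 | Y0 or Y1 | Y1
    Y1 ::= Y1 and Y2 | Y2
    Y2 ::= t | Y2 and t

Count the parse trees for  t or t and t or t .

2

Parse trees for t or t and t or t:
  [Y0 [Y0 [Y0 [Y1 [Y2 t]]] or [Y1 [Y1 [Y2 t]] and [Y2 t]]] or [Y1 [Y2 t]]]
  [Y0 [Y0 [Y0 [Y1 [Y2 t]]] or [Y1 [Y2 [Y2 t] and t]]] or [Y1 [Y2 t]]]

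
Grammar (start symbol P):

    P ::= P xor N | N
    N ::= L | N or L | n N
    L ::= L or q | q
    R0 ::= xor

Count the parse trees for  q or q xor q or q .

4

Parse trees for q or q xor q or q:
  [P [P [N [L [L q] or q]]] xor [N [L [L q] or q]]]
  [P [P [N [L [L q] or q]]] xor [N [N [L q]] or [L q]]]
  [P [P [N [N [L q]] or [L q]]] xor [N [L [L q] or q]]]
  [P [P [N [N [L q]] or [L q]]] xor [N [N [L q]] or [L q]]]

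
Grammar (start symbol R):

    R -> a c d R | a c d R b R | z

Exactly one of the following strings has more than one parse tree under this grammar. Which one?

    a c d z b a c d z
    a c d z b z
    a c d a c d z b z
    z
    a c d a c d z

a c d a c d z b z

a c d z b a c d z: 1 tree
a c d z b z: 1 tree
a c d a c d z b z: 2 trees
z: 1 tree
a c d a c d z: 1 tree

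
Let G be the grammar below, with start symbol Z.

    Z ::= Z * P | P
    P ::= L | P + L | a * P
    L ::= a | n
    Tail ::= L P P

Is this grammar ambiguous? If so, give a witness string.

Witness: a * a

Derivation 1: Z ⇒ Z * P ⇒ P * P ⇒ L * P ⇒ a * P ⇒ a * L ⇒ a * a
Derivation 2: Z ⇒ P ⇒ a * P ⇒ a * L ⇒ a * a

Two distinct leftmost derivations for the same string.

Ambiguous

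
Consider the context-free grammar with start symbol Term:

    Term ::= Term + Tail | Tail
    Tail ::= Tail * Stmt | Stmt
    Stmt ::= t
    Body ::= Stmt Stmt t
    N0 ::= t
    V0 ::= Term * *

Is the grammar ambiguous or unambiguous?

(Body, N0, V0 are unreachable from Term, so their rules don't affect L(Term).) This is a standard precedence ladder (Term over Tail over Stmt), with each level left-recursive on its own operator ('+' at Term, '*' at Tail). That structure is LR(1), hence unambiguous.

Unambiguous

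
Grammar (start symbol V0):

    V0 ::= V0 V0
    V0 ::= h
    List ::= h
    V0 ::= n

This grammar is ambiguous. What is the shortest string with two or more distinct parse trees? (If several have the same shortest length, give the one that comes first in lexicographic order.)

h h h

length 1: no string has ≥2 trees
length 2: no string has ≥2 trees
length 3: h h h has 2 parse trees

Two derivations of h h h:
  V0 ⇒ V0 V0 ⇒ V0 V0 V0 ⇒ h V0 V0 ⇒ h h V0 ⇒ h h h
  V0 ⇒ V0 V0 ⇒ h V0 ⇒ h V0 V0 ⇒ h h V0 ⇒ h h h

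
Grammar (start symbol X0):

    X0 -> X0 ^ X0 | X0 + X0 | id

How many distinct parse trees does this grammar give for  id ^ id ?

Parse trees for id ^ id:
  [X0 [X0 id] ^ [X0 id]]

1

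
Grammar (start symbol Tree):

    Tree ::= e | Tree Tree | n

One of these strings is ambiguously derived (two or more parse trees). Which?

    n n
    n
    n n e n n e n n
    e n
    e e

n n: 1 tree
n: 1 tree
n n e n n e n n: 429 trees
e n: 1 tree
e e: 1 tree

n n e n n e n n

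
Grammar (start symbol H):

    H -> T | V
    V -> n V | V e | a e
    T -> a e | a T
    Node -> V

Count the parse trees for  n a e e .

Parse trees for n a e e:
  [H [V n [V [V a e] e]]]
  [H [V [V n [V a e]] e]]

2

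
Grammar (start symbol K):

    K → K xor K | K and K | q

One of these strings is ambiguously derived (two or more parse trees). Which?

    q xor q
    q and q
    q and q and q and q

q xor q: 1 tree
q and q: 1 tree
q and q and q and q: 5 trees

q and q and q and q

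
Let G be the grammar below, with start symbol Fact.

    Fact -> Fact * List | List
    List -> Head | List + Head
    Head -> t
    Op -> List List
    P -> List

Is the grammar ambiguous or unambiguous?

Unambiguous

(Op, P are unreachable from Fact, so their rules don't affect L(Fact).) The grammar is stratified — Fact handles '*' (left-recursive), List handles '+', Head atoms. Each operator has a fixed associativity and precedence level, so every string has one parse.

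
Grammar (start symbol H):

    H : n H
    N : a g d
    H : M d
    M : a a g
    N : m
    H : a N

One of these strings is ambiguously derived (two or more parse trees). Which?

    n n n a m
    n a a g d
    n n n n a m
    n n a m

n a a g d

n n n a m: 1 tree
n a a g d: 2 trees
n n n n a m: 1 tree
n n a m: 1 tree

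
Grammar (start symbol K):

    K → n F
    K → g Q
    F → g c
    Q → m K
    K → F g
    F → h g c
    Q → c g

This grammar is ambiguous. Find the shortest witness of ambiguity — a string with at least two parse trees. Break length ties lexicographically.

length 3: g c g has 2 parse trees

Two derivations of g c g:
  K ⇒ g Q ⇒ g c g
  K ⇒ F g ⇒ g c g

g c g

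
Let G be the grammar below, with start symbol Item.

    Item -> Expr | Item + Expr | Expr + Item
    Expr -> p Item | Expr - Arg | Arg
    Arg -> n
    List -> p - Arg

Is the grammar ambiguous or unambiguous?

Witness: n + n

Derivation 1: Item ⇒ Item + Expr ⇒ Expr + Expr ⇒ Arg + Expr ⇒ n + Expr ⇒ n + Arg ⇒ n + n
Derivation 2: Item ⇒ Expr + Item ⇒ Arg + Item ⇒ n + Item ⇒ n + Expr ⇒ n + Arg ⇒ n + n

Two distinct leftmost derivations for the same string.

Ambiguous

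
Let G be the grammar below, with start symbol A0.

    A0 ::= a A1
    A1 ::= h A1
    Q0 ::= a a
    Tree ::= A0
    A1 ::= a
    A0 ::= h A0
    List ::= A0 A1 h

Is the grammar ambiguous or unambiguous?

Only A0, A1 are reachable from A0; ignoring the rest: Restricted to the reachable nonterminals, every rule has the form A → t or A → t B, and no two rules for the same A share a first terminal. The grammar encodes a DFA — one run per string.

Unambiguous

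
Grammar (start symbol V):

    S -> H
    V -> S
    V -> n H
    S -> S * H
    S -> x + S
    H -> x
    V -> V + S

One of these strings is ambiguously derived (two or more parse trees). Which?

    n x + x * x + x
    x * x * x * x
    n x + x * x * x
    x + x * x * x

n x + x * x + x: 1 tree
x * x * x * x: 1 tree
n x + x * x * x: 1 tree
x + x * x * x: 4 trees

x + x * x * x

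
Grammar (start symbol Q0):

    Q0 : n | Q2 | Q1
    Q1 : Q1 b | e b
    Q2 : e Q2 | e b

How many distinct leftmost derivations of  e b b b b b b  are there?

1

Parse trees for e b b b b b b:
  [Q0 [Q1 [Q1 [Q1 [Q1 [Q1 [Q1 e b] b] b] b] b] b]]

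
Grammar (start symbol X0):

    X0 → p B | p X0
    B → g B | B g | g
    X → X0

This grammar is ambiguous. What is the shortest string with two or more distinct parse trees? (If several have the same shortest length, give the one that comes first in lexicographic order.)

length 2: no string has ≥2 trees
length 3: p g g has 2 parse trees

Two derivations of p g g:
  X0 ⇒ p B ⇒ p g B ⇒ p g g
  X0 ⇒ p B ⇒ p B g ⇒ p g g

p g g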